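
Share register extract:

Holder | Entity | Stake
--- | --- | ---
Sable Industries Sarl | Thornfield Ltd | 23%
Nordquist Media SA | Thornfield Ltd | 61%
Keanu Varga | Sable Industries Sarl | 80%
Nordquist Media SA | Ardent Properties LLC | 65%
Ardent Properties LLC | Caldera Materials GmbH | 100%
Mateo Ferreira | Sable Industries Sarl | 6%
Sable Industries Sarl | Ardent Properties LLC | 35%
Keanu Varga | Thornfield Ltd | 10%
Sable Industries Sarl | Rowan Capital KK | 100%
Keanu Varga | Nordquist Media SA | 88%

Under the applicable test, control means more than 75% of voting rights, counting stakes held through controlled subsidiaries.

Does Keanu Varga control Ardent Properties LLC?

Yes

Keanu holds 80% of Sable, so Keanu controls Sable.
Keanu holds 88% of Nordquist, so Keanu controls Nordquist.
Sable and Nordquist together hold 35% + 65% = 100% of Ardent, so Keanu controls Ardent.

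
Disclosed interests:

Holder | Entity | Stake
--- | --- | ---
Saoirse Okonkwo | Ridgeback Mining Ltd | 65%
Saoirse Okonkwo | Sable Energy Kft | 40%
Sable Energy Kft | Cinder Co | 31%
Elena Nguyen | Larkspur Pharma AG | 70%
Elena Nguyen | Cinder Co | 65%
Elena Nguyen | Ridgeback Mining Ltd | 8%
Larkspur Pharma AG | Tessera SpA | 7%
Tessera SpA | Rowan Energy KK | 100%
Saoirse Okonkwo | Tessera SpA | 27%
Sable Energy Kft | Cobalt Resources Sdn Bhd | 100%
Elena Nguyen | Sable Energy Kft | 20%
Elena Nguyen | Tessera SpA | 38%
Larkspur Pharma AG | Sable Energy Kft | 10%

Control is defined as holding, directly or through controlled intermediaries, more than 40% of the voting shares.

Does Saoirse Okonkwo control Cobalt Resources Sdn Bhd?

Saoirse holds 65% of Ridgeback, so Saoirse controls Ridgeback.
Neither Saoirse nor any entity Saoirse controls holds any voting interest in Cobalt.
So Saoirse does not control Cobalt.

No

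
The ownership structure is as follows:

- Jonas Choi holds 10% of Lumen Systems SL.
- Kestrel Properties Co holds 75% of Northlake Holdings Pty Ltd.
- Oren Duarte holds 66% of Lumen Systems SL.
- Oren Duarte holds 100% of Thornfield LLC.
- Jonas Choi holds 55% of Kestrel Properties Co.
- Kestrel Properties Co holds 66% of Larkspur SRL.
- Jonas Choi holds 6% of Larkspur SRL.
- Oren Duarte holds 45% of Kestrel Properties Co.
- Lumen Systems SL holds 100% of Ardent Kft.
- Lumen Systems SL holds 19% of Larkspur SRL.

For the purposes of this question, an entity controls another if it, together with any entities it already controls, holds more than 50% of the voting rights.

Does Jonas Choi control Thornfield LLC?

Jonas holds 55% of Kestrel, so Jonas controls Kestrel.
Kestrel and Jonas together hold 66% + 6% = 72% of Larkspur, so Jonas controls Larkspur.
Kestrel holds 75% of Northlake, so Jonas controls Northlake.
Neither Jonas nor any entity Jonas controls holds any voting interest in Thornfield.
So Jonas does not control Thornfield.

No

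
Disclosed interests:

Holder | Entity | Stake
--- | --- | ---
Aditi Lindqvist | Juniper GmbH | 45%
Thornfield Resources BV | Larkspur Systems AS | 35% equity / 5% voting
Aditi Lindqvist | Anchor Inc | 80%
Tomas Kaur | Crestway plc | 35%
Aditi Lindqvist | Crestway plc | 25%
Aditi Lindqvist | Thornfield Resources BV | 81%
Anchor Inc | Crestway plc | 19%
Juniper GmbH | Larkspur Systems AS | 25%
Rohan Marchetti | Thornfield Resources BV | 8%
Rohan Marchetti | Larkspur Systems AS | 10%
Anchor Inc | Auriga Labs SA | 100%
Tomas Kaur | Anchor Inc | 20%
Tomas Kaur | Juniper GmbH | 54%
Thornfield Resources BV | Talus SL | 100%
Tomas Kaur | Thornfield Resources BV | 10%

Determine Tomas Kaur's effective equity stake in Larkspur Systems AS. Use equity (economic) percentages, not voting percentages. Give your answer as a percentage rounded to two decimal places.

17.00%

Tomas reaches Larkspur along 2 paths.
Via Juniper: 54% × 25% = 13.5%.
Via Thornfield: 10% × 35% = 3.5%.
Total: 13.5% + 3.5% = 17%.
Rounded: 17.00%.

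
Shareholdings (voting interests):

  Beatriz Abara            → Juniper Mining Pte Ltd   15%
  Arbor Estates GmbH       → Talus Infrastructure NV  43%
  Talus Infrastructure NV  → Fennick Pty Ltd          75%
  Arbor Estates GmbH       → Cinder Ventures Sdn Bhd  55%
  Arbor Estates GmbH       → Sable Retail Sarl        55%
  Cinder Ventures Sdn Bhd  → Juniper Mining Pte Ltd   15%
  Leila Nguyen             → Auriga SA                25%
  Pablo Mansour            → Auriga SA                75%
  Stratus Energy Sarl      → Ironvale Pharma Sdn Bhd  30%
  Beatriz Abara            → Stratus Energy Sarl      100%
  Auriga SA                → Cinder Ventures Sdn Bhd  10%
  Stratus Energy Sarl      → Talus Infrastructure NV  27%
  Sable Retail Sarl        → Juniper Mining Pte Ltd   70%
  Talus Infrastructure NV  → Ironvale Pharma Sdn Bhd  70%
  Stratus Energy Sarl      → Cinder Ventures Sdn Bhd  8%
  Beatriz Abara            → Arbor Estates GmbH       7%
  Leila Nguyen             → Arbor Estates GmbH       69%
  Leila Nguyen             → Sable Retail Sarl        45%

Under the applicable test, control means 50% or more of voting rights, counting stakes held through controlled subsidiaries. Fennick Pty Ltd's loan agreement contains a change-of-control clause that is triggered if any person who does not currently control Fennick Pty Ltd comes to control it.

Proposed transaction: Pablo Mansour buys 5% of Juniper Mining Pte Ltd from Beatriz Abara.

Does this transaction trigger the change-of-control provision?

The purchase adds only to Pablo's holdings (Beatriz's stake shrinks), so Pablo is the only person who could newly come to control Fennick.
Pablo holds 75% of Auriga, so Pablo controls Auriga.
Neither Pablo nor any entity Pablo controls holds any voting interest in Fennick.
So before the transaction, Pablo does not control Fennick.
After the purchase, Pablo holds 5% of Juniper directly, and Beatriz's stake falls to 10%.
Pablo's side now holds 5% of Juniper, not ≥ 50%, so Pablo still does not control Juniper.
After the transaction, neither Pablo nor any entity Pablo controls holds a voting interest in Fennick, so Pablo still does not control it.
No new person acquires control, so the clause is not triggered.

No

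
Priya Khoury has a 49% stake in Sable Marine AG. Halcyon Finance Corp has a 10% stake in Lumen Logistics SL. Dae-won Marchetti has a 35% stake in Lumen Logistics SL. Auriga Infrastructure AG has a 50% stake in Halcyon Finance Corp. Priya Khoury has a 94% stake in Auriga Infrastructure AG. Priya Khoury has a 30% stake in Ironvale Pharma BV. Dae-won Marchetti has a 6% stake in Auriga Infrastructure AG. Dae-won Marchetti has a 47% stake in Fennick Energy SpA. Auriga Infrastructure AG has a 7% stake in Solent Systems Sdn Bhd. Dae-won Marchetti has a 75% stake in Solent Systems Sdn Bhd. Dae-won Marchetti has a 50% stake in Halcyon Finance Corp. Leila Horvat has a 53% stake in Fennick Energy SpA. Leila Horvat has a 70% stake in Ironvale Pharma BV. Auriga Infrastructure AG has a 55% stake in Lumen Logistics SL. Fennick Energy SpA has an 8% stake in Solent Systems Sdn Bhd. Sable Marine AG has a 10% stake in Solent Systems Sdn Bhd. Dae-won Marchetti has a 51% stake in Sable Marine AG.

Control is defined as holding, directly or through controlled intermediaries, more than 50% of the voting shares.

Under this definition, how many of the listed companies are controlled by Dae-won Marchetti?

Dae-won holds 51% of Sable, so Dae-won controls Sable.
Sable and Dae-won together hold 10% + 75% = 85% of Solent, so Dae-won controls Solent.
No other company's threshold is met.
Dae-won controls 2 companies.

2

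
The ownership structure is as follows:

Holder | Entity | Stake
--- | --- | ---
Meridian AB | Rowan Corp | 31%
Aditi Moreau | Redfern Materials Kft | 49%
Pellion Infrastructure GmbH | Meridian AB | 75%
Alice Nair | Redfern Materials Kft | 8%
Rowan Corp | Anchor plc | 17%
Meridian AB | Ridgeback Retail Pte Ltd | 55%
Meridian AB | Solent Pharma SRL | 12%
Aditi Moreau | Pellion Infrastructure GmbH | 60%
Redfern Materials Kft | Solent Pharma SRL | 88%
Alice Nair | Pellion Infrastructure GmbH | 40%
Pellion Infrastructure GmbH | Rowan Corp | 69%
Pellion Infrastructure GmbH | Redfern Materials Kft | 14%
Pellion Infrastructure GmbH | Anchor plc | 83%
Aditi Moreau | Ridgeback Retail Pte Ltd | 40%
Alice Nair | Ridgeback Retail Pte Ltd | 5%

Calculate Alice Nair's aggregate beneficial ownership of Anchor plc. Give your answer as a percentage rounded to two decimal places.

39.47%

Alice reaches Anchor along 3 paths.
Via Pellion → Rowan: 40% × 69% × 17% = 4.692%.
Via Pellion → Meridian → Rowan: 40% × 75% × 31% × 17% = 1.581%.
Via Pellion: 40% × 83% = 33.2%.
Total: 4.692% + 1.581% + 33.2% = 39.473%.
Rounded: 39.47%.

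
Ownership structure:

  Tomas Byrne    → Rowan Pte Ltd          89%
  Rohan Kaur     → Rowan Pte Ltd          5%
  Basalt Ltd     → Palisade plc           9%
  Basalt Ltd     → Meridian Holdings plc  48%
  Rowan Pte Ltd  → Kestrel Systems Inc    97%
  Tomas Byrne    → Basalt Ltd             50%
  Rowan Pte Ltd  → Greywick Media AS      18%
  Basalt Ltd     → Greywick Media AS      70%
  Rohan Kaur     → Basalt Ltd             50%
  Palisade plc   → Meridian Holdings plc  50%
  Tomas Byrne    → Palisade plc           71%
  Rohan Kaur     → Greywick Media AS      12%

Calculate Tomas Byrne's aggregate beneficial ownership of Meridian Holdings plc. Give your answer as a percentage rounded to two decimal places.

61.75%

Tomas reaches Meridian along 3 paths.
Via Basalt → Palisade: 50% × 9% × 50% = 2.25%.
Via Palisade: 71% × 50% = 35.5%.
Via Basalt: 50% × 48% = 24%.
Total: 2.25% + 35.5% + 24% = 61.75%.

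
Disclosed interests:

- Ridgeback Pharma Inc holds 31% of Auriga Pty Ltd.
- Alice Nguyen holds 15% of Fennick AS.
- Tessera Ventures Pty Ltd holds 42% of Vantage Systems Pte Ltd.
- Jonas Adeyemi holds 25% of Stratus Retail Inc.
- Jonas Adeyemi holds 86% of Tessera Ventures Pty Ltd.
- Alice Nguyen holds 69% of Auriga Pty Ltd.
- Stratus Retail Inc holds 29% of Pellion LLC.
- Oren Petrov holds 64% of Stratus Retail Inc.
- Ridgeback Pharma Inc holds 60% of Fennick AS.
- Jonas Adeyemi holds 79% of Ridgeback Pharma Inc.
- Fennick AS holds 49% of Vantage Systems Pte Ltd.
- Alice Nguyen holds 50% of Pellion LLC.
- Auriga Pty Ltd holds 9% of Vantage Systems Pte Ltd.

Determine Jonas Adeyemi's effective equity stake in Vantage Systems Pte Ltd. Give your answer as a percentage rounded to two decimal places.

Jonas reaches Vantage along 3 paths.
Via Ridgeback → Auriga: 79% × 31% × 9% = 2.2041%.
Via Tessera: 86% × 42% = 36.12%.
Via Ridgeback → Fennick: 79% × 60% × 49% = 23.226%.
Total: 2.2041% + 36.12% + 23.226% = 61.5501%.
Rounded: 61.55%.

61.55%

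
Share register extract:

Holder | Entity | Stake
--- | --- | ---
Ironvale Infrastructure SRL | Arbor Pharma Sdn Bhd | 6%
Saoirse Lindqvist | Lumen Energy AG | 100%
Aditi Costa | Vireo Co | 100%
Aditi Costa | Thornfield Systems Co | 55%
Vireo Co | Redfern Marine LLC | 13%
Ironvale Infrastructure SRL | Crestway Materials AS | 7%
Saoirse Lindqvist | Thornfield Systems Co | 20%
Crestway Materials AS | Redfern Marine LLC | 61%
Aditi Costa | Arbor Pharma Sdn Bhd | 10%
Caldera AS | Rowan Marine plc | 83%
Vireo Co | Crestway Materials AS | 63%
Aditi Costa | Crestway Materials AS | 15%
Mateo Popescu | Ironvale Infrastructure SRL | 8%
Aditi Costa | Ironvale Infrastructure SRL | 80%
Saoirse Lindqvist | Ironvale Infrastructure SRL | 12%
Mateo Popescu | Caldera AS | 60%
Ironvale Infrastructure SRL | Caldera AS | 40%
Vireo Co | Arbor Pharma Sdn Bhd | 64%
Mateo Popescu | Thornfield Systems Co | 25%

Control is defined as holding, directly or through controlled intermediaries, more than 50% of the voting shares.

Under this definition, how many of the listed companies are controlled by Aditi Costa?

6

Aditi holds 100% of Vireo, so Aditi controls Vireo.
Aditi holds 80% of Ironvale, so Aditi controls Ironvale.
Aditi holds 55% of Thornfield, so Aditi controls Thornfield.
Vireo and Aditi and Ironvale together hold 63% + 15% + 7% = 85% of Crestway, so Aditi controls Crestway.
Ironvale and Aditi and Vireo together hold 6% + 10% + 64% = 80% of Arbor, so Aditi controls Arbor.
Crestway and Vireo together hold 61% + 13% = 74% of Redfern, so Aditi controls Redfern.
No other company's threshold is met.
Aditi controls 6 companies.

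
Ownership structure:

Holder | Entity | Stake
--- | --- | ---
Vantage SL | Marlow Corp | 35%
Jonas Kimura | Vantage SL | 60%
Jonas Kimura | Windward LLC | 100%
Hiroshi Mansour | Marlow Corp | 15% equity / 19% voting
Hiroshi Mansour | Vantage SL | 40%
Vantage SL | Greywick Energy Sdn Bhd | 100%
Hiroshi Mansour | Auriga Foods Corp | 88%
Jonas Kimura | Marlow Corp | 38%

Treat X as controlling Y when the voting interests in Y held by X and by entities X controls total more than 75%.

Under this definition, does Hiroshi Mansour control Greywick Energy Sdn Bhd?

No

Hiroshi holds 88% of Auriga, so Hiroshi controls Auriga.
Neither Hiroshi nor any entity Hiroshi controls holds any voting interest in Greywick.
So Hiroshi does not control Greywick.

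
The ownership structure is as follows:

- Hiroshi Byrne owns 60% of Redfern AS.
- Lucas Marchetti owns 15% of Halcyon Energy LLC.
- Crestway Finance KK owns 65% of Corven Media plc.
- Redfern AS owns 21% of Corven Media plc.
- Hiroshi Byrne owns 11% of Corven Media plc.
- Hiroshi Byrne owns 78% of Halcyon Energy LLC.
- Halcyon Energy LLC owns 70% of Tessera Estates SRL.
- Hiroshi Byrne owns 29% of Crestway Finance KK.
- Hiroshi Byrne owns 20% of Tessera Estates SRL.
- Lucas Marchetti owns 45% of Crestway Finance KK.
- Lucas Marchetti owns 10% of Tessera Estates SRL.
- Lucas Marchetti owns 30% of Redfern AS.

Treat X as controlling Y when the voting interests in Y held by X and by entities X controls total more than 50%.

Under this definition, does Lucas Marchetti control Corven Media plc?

Lucas's largest direct stake is 45% in Crestway, which does not meet the threshold, so Lucas controls no company.
Neither Lucas nor any entity Lucas controls holds any voting interest in Corven.
So Lucas does not control Corven.

No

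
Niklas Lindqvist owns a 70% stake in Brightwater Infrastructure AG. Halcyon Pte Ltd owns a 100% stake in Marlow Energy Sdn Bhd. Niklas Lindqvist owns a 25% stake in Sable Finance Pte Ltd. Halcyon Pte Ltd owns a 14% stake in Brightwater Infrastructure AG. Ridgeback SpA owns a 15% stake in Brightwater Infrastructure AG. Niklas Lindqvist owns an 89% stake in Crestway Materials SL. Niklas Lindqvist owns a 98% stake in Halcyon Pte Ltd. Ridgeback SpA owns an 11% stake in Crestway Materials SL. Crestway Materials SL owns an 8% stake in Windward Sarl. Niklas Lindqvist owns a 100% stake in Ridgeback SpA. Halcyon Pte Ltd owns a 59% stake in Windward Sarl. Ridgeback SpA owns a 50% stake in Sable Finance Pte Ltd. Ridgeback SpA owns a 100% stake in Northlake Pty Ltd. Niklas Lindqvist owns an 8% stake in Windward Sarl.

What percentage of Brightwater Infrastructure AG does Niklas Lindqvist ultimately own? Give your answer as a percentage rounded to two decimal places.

98.72%

Niklas reaches Brightwater along 3 paths.
Direct stake: 70% = 70%.
Via Halcyon: 98% × 14% = 13.72%.
Via Ridgeback: 100% × 15% = 15%.
Total: 70% + 13.72% + 15% = 98.72%.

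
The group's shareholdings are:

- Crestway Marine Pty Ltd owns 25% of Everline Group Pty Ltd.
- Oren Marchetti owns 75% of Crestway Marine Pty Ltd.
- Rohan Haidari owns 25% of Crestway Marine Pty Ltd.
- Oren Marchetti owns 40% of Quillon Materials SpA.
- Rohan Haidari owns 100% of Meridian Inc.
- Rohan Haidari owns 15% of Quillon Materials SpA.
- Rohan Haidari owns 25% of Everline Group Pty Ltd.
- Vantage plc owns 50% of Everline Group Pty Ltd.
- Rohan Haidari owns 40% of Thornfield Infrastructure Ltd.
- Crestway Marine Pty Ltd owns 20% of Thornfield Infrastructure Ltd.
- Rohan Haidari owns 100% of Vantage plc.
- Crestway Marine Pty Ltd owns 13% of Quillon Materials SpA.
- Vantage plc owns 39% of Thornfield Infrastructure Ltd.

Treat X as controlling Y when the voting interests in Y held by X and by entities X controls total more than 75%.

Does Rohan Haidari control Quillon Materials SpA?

Rohan holds 100% of Vantage, so Rohan controls Vantage.
Rohan holds 100% of Meridian, so Rohan controls Meridian.
Rohan and Vantage together hold 40% + 39% = 79% of Thornfield, so Rohan controls Thornfield.
In Quillon, Rohan's side holds only 15%, not > 75%.
So Rohan does not control Quillon.

No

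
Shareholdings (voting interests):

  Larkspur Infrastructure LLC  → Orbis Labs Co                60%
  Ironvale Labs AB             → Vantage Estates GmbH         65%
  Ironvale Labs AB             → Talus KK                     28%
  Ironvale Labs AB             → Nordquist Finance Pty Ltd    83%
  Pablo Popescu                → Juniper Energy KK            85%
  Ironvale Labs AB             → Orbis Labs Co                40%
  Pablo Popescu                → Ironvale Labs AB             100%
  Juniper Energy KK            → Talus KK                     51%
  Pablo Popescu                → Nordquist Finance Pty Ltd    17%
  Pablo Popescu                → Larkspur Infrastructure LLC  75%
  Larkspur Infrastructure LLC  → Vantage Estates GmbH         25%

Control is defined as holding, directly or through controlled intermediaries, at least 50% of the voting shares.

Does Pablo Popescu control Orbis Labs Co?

Pablo holds 100% of Ironvale, so Pablo controls Ironvale.
Pablo holds 75% of Larkspur, so Pablo controls Larkspur.
Larkspur and Ironvale together hold 60% + 40% = 100% of Orbis, so Pablo controls Orbis.

Yes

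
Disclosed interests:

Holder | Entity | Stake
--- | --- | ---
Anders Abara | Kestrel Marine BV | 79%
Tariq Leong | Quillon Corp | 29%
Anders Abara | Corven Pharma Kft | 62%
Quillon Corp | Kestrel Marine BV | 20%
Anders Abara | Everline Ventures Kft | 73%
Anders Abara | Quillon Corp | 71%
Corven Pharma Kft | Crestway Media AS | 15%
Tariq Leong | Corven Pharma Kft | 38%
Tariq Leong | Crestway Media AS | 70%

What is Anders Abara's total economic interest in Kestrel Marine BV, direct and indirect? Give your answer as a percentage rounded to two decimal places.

93.20%

Anders reaches Kestrel along 2 paths.
Via Quillon: 71% × 20% = 14.2%.
Direct stake: 79% = 79%.
Total: 14.2% + 79% = 93.2%.
Rounded: 93.20%.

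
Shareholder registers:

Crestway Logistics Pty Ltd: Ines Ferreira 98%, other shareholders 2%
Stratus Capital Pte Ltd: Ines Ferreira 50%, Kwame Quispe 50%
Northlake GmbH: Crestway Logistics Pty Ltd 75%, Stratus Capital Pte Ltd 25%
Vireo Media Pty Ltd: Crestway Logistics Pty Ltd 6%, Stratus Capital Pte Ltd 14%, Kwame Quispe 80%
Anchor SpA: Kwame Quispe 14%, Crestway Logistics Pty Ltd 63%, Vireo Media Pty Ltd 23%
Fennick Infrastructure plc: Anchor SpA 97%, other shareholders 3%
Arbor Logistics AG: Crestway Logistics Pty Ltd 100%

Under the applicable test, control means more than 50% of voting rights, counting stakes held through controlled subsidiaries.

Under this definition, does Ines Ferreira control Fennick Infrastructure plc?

Yes

Ines holds 98% of Crestway, so Ines controls Crestway.
Crestway holds 63% of Anchor, so Ines controls Anchor.
Anchor holds 97% of Fennick, so Ines controls Fennick.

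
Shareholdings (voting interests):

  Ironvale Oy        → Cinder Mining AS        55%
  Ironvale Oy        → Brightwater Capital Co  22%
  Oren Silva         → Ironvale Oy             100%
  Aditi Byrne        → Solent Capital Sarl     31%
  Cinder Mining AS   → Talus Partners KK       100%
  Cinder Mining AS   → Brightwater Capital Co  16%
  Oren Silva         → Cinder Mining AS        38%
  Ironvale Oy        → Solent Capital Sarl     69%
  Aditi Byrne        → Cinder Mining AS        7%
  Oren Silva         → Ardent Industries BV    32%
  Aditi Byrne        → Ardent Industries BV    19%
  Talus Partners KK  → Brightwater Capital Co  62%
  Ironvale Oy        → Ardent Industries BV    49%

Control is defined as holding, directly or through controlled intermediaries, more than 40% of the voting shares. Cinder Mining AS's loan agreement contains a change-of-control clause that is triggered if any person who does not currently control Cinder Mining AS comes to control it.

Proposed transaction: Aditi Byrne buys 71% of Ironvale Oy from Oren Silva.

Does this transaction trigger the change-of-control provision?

The purchase adds only to Aditi's holdings (Oren's stake shrinks), so Aditi is the only person who could newly come to control Cinder.
Aditi's largest direct stake is 31% in Solent, which does not meet the threshold, so Aditi controls no company.
In Cinder, Aditi's side holds only 7%, not > 40%.
So before the transaction, Aditi does not control Cinder.
After the purchase, Aditi holds 71% of Ironvale directly, and Oren's stake falls to 29%.
Aditi holds 71% of Ironvale, so Aditi controls Ironvale.
Ironvale and Aditi together hold 55% + 7% = 62% of Cinder, so Aditi controls Cinder.
Aditi did not control Cinder before and does after, so the clause is triggered.

Yes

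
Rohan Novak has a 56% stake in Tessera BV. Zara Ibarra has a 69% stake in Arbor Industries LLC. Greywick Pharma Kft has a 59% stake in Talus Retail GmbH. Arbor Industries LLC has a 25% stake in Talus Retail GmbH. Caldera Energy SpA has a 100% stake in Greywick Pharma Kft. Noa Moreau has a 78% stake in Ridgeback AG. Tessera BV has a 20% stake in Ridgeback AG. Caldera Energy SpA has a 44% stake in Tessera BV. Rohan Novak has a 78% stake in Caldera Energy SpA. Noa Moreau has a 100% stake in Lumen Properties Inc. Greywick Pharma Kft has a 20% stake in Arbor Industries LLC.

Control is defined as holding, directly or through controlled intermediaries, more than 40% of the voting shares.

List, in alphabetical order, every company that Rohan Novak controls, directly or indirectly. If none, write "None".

Rohan holds 78% of Caldera, so Rohan controls Caldera.
Caldera holds 100% of Greywick, so Rohan controls Greywick.
Caldera and Rohan together hold 44% + 56% = 100% of Tessera, so Rohan controls Tessera.
Greywick holds 59% of Talus, so Rohan controls Talus.
No other company's threshold is met.

Caldera Energy SpA, Greywick Pharma Kft, Talus Retail GmbH, Tessera BV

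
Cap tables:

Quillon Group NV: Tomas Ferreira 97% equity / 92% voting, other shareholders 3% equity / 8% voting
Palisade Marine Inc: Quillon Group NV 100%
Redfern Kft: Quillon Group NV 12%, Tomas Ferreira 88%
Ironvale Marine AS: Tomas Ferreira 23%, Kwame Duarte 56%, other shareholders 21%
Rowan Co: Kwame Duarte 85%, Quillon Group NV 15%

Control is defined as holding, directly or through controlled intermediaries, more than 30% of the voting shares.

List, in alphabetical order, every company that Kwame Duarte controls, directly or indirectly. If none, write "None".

Ironvale Marine AS, Rowan Co

Kwame holds 56% of Ironvale, so Kwame controls Ironvale.
Kwame holds 85% of Rowan, so Kwame controls Rowan.
No other company's threshold is met.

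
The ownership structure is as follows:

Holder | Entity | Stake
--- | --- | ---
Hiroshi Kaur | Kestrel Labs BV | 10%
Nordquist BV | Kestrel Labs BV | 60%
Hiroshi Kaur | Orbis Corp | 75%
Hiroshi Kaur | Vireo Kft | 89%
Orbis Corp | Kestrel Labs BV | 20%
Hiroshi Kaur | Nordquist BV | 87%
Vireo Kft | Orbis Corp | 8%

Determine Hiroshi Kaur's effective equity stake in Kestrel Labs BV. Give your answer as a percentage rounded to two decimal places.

Hiroshi reaches Kestrel along 4 paths.
Via Orbis: 75% × 20% = 15%.
Via Vireo → Orbis: 89% × 8% × 20% = 1.424%.
Via Nordquist: 87% × 60% = 52.2%.
Direct stake: 10% = 10%.
Total: 15% + 1.424% + 52.2% + 10% = 78.624%.
Rounded: 78.62%.

78.62%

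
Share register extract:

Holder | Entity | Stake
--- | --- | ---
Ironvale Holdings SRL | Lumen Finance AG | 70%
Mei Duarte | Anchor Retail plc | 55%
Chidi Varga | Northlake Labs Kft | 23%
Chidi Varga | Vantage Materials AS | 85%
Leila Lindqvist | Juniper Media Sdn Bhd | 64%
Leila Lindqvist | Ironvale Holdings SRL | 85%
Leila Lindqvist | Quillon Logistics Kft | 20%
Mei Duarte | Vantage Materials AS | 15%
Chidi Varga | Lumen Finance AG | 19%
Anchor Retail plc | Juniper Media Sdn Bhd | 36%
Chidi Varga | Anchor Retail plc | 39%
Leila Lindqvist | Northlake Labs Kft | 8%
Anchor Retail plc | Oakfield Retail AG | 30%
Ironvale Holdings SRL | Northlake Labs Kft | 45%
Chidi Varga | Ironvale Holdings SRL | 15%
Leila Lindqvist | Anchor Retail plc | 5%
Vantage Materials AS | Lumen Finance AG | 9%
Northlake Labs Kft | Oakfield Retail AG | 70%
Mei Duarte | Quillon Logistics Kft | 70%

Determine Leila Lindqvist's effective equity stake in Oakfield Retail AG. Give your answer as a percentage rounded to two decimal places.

33.88%

Leila reaches Oakfield along 3 paths.
Via Ironvale → Northlake: 85% × 45% × 70% = 26.775%.
Via Northlake: 8% × 70% = 5.6%.
Via Anchor: 5% × 30% = 1.5%.
Total: 26.775% + 5.6% + 1.5% = 33.875%.
Rounded: 33.88%.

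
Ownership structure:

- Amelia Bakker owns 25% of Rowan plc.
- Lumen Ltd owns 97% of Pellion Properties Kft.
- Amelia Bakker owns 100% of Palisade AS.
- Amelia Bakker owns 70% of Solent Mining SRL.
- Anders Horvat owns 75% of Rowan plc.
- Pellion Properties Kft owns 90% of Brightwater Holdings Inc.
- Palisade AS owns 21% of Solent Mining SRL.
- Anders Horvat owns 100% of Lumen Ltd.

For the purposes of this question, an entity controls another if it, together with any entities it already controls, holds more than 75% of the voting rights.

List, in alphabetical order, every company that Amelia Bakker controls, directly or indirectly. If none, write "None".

Palisade AS, Solent Mining SRL

Amelia holds 100% of Palisade, so Amelia controls Palisade.
Amelia and Palisade together hold 70% + 21% = 91% of Solent, so Amelia controls Solent.
No other company's threshold is met.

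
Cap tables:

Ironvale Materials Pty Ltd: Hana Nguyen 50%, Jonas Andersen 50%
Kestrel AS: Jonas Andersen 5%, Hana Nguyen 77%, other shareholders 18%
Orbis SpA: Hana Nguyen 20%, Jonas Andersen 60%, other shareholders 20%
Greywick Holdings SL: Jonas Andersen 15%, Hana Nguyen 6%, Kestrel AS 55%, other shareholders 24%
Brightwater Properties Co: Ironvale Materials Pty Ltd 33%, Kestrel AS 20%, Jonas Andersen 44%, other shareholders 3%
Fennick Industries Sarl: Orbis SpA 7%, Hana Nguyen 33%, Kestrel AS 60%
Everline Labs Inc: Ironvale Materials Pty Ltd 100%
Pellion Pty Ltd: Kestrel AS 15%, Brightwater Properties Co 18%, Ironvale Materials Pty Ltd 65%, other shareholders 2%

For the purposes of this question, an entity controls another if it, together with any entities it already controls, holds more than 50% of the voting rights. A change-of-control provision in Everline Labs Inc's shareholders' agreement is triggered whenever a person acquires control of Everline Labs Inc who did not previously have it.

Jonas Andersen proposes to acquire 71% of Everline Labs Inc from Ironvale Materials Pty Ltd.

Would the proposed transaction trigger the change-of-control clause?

The purchase adds only to Jonas's holdings (Ironvale's stake shrinks), so Jonas is the only person who could newly come to control Everline.
Jonas holds 60% of Orbis, so Jonas controls Orbis.
Neither Jonas nor any entity Jonas controls holds any voting interest in Everline.
So before the transaction, Jonas does not control Everline.
After the purchase, Jonas holds 71% of Everline directly, and Ironvale's stake falls to 29%.
Jonas holds 71% of Everline, so Jonas controls Everline.
Jonas did not control Everline before and does after, so the clause is triggered.

Yes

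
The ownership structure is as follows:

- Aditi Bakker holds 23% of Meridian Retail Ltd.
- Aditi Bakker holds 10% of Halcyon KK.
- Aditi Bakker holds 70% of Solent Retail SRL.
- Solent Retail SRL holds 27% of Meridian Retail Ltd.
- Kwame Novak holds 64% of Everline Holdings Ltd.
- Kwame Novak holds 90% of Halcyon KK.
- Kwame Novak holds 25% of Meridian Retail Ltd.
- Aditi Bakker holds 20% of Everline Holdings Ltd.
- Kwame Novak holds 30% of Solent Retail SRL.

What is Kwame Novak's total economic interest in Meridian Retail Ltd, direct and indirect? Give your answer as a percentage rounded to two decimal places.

Kwame reaches Meridian along 2 paths.
Via Solent: 30% × 27% = 8.1%.
Direct stake: 25% = 25%.
Total: 8.1% + 25% = 33.1%.
Rounded: 33.10%.

33.10%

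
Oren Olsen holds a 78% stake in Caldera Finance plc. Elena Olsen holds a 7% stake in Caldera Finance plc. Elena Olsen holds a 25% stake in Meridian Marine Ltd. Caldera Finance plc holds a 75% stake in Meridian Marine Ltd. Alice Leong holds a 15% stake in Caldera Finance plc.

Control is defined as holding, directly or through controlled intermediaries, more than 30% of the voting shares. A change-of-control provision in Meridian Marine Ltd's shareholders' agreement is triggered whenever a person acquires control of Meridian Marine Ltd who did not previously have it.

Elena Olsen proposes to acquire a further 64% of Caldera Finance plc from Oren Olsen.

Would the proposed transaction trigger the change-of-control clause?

The purchase adds only to Elena's holdings (Oren's stake shrinks), so Elena is the only person who could newly come to control Meridian.
Elena's largest direct stake is 25% in Meridian, which does not meet the threshold, so Elena controls no company.
In Meridian, Elena's side holds only 25%, not > 30%.
So before the transaction, Elena does not control Meridian.
After the purchase, Elena's direct stake in Caldera rises to 7% + 64% = 71%, and Oren's stake falls to 14%.
Elena holds 71% of Caldera, so Elena controls Caldera.
Caldera and Elena together hold 75% + 25% = 100% of Meridian, so Elena controls Meridian.
Elena did not control Meridian before and does after, so the clause is triggered.

Yes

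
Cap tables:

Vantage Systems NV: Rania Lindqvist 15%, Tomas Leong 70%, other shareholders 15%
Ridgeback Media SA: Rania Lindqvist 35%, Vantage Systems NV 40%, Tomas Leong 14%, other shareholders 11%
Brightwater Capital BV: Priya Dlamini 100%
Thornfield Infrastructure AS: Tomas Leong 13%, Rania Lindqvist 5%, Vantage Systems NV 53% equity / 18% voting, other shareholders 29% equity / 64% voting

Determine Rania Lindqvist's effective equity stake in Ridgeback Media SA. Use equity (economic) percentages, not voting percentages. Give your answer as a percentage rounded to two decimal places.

Rania reaches Ridgeback along 2 paths.
Direct stake: 35% = 35%.
Via Vantage: 15% × 40% = 6%.
Total: 35% + 6% = 41%.
Rounded: 41.00%.

41.00%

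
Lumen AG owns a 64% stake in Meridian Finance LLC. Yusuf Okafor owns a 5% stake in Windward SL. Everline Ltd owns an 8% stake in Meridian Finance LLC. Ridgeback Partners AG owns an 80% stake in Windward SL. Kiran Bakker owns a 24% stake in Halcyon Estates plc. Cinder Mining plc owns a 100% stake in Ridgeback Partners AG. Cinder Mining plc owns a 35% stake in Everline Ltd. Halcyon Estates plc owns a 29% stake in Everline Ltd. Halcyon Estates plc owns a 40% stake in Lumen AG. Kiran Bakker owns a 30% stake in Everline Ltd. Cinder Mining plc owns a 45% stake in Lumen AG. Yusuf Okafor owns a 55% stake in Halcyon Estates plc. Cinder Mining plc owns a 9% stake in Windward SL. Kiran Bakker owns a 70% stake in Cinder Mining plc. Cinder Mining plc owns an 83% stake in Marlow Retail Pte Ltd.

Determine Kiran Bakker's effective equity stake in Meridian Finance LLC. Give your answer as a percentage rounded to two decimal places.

31.22%

Kiran reaches Meridian along 5 paths.
Via Halcyon → Lumen: 24% × 40% × 64% = 6.144%.
Via Cinder → Lumen: 70% × 45% × 64% = 20.16%.
Via Cinder → Everline: 70% × 35% × 8% = 1.96%.
Via Halcyon → Everline: 24% × 29% × 8% = 0.5568%.
Via Everline: 30% × 8% = 2.4%.
Total: 6.144% + 20.16% + 1.96% + 0.5568% + 2.4% = 31.2208%.
Rounded: 31.22%.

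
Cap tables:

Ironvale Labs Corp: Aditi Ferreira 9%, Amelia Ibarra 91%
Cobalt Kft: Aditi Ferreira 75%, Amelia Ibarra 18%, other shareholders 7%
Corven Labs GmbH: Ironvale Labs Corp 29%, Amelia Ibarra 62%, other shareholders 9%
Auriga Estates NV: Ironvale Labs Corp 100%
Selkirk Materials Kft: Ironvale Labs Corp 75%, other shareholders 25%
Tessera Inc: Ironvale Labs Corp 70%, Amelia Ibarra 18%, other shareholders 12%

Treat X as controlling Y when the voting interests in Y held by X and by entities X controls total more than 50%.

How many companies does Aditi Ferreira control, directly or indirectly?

Aditi holds 75% of Cobalt, so Aditi controls Cobalt.
No other company's threshold is met.
Aditi controls 1 company.

1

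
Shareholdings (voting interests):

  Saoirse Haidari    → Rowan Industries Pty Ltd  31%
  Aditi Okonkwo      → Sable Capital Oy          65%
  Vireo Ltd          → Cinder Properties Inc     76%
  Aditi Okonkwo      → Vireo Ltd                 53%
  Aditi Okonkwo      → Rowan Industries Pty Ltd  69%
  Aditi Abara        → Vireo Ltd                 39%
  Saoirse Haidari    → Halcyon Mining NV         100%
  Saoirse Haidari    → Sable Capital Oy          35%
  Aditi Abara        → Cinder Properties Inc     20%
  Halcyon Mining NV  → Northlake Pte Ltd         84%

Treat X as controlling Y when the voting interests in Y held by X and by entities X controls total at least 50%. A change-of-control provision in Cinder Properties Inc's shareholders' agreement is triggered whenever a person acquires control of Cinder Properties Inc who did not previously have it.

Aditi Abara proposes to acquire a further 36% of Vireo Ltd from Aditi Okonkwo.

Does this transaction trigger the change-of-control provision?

Yes

The purchase adds only to Aditi Abara's holdings (Aditi Okonkwo's stake shrinks), so Aditi Abara is the only person who could newly come to control Cinder.
Aditi Abara's largest direct stake is 39% in Vireo, which does not meet the threshold, so Aditi Abara controls no company.
In Cinder, Aditi Abara's side holds only 20%, not ≥ 50%.
So before the transaction, Aditi Abara does not control Cinder.
After the purchase, Aditi Abara's direct stake in Vireo rises to 39% + 36% = 75%, and Aditi Okonkwo's stake falls to 17%.
Aditi Abara holds 75% of Vireo, so Aditi Abara controls Vireo.
Vireo and Aditi Abara together hold 76% + 20% = 96% of Cinder, so Aditi Abara controls Cinder.
Aditi Abara did not control Cinder before and does after, so the clause is triggered.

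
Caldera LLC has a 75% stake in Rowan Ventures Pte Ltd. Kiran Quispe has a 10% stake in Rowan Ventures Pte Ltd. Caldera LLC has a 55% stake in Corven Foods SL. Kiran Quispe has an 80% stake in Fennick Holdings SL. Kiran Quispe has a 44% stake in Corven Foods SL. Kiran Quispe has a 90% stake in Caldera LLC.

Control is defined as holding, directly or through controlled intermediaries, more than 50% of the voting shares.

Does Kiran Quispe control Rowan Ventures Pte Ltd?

Kiran holds 90% of Caldera, so Kiran controls Caldera.
Kiran and Caldera together hold 10% + 75% = 85% of Rowan, so Kiran controls Rowan.

Yes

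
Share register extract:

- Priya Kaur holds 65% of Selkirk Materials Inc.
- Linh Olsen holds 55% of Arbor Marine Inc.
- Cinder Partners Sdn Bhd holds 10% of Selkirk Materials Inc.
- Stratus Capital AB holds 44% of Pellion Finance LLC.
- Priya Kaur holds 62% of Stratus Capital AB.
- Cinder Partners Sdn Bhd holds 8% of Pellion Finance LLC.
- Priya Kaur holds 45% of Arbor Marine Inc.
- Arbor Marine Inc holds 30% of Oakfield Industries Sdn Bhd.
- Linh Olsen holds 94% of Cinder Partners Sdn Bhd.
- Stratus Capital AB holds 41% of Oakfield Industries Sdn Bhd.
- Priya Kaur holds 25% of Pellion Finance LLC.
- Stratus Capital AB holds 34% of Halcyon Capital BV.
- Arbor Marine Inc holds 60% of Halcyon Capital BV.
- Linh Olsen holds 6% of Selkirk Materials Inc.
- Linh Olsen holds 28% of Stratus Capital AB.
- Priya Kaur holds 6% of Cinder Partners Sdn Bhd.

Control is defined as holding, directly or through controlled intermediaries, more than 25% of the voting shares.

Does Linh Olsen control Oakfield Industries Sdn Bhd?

Linh holds 28% of Stratus, so Linh controls Stratus.
Linh holds 55% of Arbor, so Linh controls Arbor.
Arbor and Stratus together hold 30% + 41% = 71% of Oakfield, so Linh controls Oakfield.

Yes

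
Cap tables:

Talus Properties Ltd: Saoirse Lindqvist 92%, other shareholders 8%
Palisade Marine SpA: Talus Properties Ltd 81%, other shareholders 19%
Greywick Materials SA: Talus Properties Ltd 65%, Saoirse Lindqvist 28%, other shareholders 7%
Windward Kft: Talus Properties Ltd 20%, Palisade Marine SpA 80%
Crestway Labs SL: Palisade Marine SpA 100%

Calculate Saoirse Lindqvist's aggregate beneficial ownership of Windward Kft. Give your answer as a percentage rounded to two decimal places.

Saoirse reaches Windward along 2 paths.
Via Talus: 92% × 20% = 18.4%.
Via Talus → Palisade: 92% × 81% × 80% = 59.616%.
Total: 18.4% + 59.616% = 78.016%.
Rounded: 78.02%.

78.02%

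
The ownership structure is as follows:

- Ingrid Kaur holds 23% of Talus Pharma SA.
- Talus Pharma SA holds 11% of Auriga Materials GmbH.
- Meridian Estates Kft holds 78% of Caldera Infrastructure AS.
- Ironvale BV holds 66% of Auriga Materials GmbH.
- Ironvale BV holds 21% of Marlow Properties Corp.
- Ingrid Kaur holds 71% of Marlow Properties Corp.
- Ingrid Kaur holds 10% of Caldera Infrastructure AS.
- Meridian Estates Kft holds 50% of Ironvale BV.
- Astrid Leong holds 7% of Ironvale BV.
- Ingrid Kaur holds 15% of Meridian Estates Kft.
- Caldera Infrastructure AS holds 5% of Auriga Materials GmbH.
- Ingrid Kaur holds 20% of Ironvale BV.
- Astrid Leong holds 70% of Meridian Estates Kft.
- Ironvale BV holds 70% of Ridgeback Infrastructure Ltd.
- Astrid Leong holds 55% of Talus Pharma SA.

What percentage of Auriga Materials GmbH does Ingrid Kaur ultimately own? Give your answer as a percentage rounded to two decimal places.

21.77%

Ingrid reaches Auriga along 5 paths.
Via Talus: 23% × 11% = 2.53%.
Via Meridian → Caldera: 15% × 78% × 5% = 0.585%.
Via Caldera: 10% × 5% = 0.5%.
Via Ironvale: 20% × 66% = 13.2%.
Via Meridian → Ironvale: 15% × 50% × 66% = 4.95%.
Total: 2.53% + 0.585% + 0.5% + 13.2% + 4.95% = 21.765%.
Rounded: 21.77%.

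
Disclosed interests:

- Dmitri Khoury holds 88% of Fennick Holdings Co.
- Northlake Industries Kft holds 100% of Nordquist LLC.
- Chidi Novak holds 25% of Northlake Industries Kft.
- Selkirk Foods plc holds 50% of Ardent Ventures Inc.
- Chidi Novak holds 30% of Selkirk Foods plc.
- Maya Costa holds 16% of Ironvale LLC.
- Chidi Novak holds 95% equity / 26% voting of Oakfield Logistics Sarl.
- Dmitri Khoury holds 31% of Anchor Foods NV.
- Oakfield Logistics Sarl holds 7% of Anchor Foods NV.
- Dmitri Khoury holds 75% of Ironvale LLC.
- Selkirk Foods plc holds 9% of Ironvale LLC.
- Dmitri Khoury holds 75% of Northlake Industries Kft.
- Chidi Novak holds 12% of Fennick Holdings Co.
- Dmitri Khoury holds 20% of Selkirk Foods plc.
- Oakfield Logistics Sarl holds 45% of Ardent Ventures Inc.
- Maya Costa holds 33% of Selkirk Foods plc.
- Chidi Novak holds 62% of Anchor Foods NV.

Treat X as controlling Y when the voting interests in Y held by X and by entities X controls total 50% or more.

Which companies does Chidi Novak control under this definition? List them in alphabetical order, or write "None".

Anchor Foods NV

Chidi holds 62% of Anchor, so Chidi controls Anchor.
No other company's threshold is met.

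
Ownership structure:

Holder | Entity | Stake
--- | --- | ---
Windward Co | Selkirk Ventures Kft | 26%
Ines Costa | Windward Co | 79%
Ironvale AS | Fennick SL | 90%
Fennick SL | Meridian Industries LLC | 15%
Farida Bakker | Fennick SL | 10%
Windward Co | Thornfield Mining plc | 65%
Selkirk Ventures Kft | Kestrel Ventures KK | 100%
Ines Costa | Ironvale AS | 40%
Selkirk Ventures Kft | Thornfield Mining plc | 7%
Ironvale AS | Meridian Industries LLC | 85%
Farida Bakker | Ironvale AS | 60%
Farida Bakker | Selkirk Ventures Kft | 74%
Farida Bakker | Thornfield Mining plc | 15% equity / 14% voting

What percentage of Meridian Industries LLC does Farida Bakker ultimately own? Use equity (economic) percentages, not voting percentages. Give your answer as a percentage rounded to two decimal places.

60.60%

Farida reaches Meridian along 3 paths.
Via Fennick: 10% × 15% = 1.5%.
Via Ironvale → Fennick: 60% × 90% × 15% = 8.1%.
Via Ironvale: 60% × 85% = 51%.
Total: 1.5% + 8.1% + 51% = 60.6%.
Rounded: 60.60%.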